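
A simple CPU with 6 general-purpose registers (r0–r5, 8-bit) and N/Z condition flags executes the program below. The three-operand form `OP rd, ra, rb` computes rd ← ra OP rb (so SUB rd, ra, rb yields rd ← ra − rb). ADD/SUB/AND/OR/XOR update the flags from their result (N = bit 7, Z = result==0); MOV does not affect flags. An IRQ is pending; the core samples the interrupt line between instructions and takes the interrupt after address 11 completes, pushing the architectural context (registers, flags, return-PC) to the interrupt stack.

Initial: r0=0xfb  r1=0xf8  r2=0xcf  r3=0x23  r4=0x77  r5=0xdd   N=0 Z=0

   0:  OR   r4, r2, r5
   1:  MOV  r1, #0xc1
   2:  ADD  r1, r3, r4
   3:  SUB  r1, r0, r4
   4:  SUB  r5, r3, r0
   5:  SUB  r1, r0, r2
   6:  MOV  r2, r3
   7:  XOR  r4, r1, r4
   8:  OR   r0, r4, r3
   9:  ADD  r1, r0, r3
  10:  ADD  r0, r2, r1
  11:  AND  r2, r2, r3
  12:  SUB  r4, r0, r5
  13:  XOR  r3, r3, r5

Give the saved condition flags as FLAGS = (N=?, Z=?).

FLAGS = (N=0, Z=0)

after  0: r0=0xfb r1=0xf8 r2=0xcf r3=0x23 r4=0xdf r5=0xdd  N=1 Z=0
after  1: r0=0xfb r1=0xc1 r2=0xcf r3=0x23 r4=0xdf r5=0xdd  N=1 Z=0
after  2: r0=0xfb r1=0x02 r2=0xcf r3=0x23 r4=0xdf r5=0xdd  N=0 Z=0
after  3: r0=0xfb r1=0x1c r2=0xcf r3=0x23 r4=0xdf r5=0xdd  N=0 Z=0
after  4: r0=0xfb r1=0x1c r2=0xcf r3=0x23 r4=0xdf r5=0x28  N=0 Z=0
after  5: r0=0xfb r1=0x2c r2=0xcf r3=0x23 r4=0xdf r5=0x28  N=0 Z=0
after  6: r0=0xfb r1=0x2c r2=0x23 r3=0x23 r4=0xdf r5=0x28  N=0 Z=0
after  7: r0=0xfb r1=0x2c r2=0x23 r3=0x23 r4=0xf3 r5=0x28  N=1 Z=0
after  8: r0=0xf3 r1=0x2c r2=0x23 r3=0x23 r4=0xf3 r5=0x28  N=1 Z=0
after  9: r0=0xf3 r1=0x16 r2=0x23 r3=0x23 r4=0xf3 r5=0x28  N=0 Z=0
after 10: r0=0x39 r1=0x16 r2=0x23 r3=0x23 r4=0xf3 r5=0x28  N=0 Z=0
after 11: r0=0x39 r1=0x16 r2=0x23 r3=0x23 r4=0xf3 r5=0x28  N=0 Z=0
-- IRQ taken; context saved, return-PC = 12 --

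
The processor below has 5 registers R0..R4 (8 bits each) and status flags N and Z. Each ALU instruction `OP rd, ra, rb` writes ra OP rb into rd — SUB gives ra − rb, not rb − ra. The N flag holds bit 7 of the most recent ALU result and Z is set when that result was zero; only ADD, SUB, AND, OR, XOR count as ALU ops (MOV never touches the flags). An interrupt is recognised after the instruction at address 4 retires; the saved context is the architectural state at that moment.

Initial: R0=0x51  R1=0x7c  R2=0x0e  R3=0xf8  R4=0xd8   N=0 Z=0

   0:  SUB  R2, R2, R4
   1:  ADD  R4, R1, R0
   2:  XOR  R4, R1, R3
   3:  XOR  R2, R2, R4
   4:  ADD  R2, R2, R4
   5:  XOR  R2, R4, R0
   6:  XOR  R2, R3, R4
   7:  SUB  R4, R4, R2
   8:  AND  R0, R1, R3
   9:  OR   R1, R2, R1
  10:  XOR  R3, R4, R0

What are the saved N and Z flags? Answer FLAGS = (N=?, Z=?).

after  0: R0=0x51 R1=0x7c R2=0x36 R3=0xf8 R4=0xd8  N=0 Z=0
after  1: R0=0x51 R1=0x7c R2=0x36 R3=0xf8 R4=0xcd  N=1 Z=0
after  2: R0=0x51 R1=0x7c R2=0x36 R3=0xf8 R4=0x84  N=1 Z=0
after  3: R0=0x51 R1=0x7c R2=0xb2 R3=0xf8 R4=0x84  N=1 Z=0
after  4: R0=0x51 R1=0x7c R2=0x36 R3=0xf8 R4=0x84  N=0 Z=0
-- IRQ taken; context saved, return-PC = 5 --

FLAGS = (N=0, Z=0)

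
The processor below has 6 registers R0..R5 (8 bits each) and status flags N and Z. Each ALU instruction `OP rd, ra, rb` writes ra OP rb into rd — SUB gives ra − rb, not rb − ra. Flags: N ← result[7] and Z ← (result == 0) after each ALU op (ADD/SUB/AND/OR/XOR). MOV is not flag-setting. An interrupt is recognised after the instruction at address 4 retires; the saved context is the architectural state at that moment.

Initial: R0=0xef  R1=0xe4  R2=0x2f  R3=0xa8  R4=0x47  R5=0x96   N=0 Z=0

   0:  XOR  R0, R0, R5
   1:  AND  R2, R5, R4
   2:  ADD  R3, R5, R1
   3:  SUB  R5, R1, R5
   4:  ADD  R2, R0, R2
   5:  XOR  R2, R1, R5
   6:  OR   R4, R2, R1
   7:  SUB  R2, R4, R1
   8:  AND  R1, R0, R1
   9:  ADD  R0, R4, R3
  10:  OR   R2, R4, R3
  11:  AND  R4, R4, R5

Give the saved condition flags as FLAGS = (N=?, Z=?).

FLAGS = (N=0, Z=0)

after  0: R0=0x79 R1=0xe4 R2=0x2f R3=0xa8 R4=0x47 R5=0x96  N=0 Z=0
after  1: R0=0x79 R1=0xe4 R2=0x06 R3=0xa8 R4=0x47 R5=0x96  N=0 Z=0
after  2: R0=0x79 R1=0xe4 R2=0x06 R3=0x7a R4=0x47 R5=0x96  N=0 Z=0
after  3: R0=0x79 R1=0xe4 R2=0x06 R3=0x7a R4=0x47 R5=0x4e  N=0 Z=0
after  4: R0=0x79 R1=0xe4 R2=0x7f R3=0x7a R4=0x47 R5=0x4e  N=0 Z=0
-- IRQ taken; context saved, return-PC = 5 --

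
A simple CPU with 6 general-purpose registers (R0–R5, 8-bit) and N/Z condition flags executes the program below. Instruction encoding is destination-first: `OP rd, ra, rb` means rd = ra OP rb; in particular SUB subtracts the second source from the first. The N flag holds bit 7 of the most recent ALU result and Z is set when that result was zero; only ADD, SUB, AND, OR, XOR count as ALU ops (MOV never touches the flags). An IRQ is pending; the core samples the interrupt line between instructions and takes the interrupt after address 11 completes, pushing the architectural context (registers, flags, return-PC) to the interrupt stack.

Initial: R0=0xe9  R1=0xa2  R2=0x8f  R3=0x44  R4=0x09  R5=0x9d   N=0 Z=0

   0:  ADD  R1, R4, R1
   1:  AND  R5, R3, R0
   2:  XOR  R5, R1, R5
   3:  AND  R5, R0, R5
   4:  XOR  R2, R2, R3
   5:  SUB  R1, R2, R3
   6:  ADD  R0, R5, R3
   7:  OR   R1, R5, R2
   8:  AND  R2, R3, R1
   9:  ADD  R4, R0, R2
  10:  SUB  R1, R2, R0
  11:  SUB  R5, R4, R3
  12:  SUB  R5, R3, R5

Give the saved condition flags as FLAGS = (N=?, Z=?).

after  0: R0=0xe9 R1=0xab R2=0x8f R3=0x44 R4=0x09 R5=0x9d  N=1 Z=0
after  1: R0=0xe9 R1=0xab R2=0x8f R3=0x44 R4=0x09 R5=0x40  N=0 Z=0
after  2: R0=0xe9 R1=0xab R2=0x8f R3=0x44 R4=0x09 R5=0xeb  N=1 Z=0
after  3: R0=0xe9 R1=0xab R2=0x8f R3=0x44 R4=0x09 R5=0xe9  N=1 Z=0
after  4: R0=0xe9 R1=0xab R2=0xcb R3=0x44 R4=0x09 R5=0xe9  N=1 Z=0
after  5: R0=0xe9 R1=0x87 R2=0xcb R3=0x44 R4=0x09 R5=0xe9  N=1 Z=0
after  6: R0=0x2d R1=0x87 R2=0xcb R3=0x44 R4=0x09 R5=0xe9  N=0 Z=0
after  7: R0=0x2d R1=0xeb R2=0xcb R3=0x44 R4=0x09 R5=0xe9  N=1 Z=0
after  8: R0=0x2d R1=0xeb R2=0x40 R3=0x44 R4=0x09 R5=0xe9  N=0 Z=0
after  9: R0=0x2d R1=0xeb R2=0x40 R3=0x44 R4=0x6d R5=0xe9  N=0 Z=0
after 10: R0=0x2d R1=0x13 R2=0x40 R3=0x44 R4=0x6d R5=0xe9  N=0 Z=0
after 11: R0=0x2d R1=0x13 R2=0x40 R3=0x44 R4=0x6d R5=0x29  N=0 Z=0
-- IRQ taken; context saved, return-PC = 12 --

FLAGS = (N=0, Z=0)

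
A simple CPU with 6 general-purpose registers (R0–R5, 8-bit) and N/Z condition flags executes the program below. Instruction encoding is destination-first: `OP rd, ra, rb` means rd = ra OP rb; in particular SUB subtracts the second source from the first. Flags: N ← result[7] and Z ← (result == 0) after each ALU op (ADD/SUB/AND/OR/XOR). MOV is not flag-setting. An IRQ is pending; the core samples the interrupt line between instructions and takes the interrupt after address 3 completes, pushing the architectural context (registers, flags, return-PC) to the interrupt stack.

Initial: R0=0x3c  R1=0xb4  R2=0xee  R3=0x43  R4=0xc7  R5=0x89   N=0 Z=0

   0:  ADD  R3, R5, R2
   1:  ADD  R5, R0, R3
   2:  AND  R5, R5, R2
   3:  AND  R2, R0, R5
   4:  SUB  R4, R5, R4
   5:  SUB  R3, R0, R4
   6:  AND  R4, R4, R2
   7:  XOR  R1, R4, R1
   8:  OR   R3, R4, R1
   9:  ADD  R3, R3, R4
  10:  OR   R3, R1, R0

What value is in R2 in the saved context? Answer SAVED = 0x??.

SAVED = 0x20

after  0: R0=0x3c R1=0xb4 R2=0xee R3=0x77 R4=0xc7 R5=0x89  N=0 Z=0
after  1: R0=0x3c R1=0xb4 R2=0xee R3=0x77 R4=0xc7 R5=0xb3  N=1 Z=0
after  2: R0=0x3c R1=0xb4 R2=0xee R3=0x77 R4=0xc7 R5=0xa2  N=1 Z=0
after  3: R0=0x3c R1=0xb4 R2=0x20 R3=0x77 R4=0xc7 R5=0xa2  N=0 Z=0
-- IRQ taken; context saved, return-PC = 4 --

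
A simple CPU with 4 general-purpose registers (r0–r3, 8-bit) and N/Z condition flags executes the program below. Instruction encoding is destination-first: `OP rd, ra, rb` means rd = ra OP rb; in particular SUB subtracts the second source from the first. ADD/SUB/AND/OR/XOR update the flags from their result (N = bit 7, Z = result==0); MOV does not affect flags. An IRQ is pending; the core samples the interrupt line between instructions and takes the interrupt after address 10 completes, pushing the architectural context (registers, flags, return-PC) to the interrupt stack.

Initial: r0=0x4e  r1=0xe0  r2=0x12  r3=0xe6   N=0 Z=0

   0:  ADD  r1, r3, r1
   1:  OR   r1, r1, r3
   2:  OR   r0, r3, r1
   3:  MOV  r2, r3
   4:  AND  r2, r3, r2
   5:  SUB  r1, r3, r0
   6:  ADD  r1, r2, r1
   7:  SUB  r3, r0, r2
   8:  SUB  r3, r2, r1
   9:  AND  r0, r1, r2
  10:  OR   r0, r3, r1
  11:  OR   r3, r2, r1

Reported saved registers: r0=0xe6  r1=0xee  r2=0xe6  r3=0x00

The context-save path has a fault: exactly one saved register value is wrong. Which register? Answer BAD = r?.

after  0: r0=0x4e r1=0xc6 r2=0x12 r3=0xe6  N=1 Z=0
after  1: r0=0x4e r1=0xe6 r2=0x12 r3=0xe6  N=1 Z=0
after  2: r0=0xe6 r1=0xe6 r2=0x12 r3=0xe6  N=1 Z=0
after  3: r0=0xe6 r1=0xe6 r2=0xe6 r3=0xe6  N=1 Z=0
after  4: r0=0xe6 r1=0xe6 r2=0xe6 r3=0xe6  N=1 Z=0
after  5: r0=0xe6 r1=0x00 r2=0xe6 r3=0xe6  N=0 Z=1
after  6: r0=0xe6 r1=0xe6 r2=0xe6 r3=0xe6  N=1 Z=0
after  7: r0=0xe6 r1=0xe6 r2=0xe6 r3=0x00  N=0 Z=1
after  8: r0=0xe6 r1=0xe6 r2=0xe6 r3=0x00  N=0 Z=1
after  9: r0=0xe6 r1=0xe6 r2=0xe6 r3=0x00  N=1 Z=0
after 10: r0=0xe6 r1=0xe6 r2=0xe6 r3=0x00  N=1 Z=0
-- IRQ taken; context saved, return-PC = 11 --
mismatch: r1: reported 0xee vs actual 0xe6

BAD = r1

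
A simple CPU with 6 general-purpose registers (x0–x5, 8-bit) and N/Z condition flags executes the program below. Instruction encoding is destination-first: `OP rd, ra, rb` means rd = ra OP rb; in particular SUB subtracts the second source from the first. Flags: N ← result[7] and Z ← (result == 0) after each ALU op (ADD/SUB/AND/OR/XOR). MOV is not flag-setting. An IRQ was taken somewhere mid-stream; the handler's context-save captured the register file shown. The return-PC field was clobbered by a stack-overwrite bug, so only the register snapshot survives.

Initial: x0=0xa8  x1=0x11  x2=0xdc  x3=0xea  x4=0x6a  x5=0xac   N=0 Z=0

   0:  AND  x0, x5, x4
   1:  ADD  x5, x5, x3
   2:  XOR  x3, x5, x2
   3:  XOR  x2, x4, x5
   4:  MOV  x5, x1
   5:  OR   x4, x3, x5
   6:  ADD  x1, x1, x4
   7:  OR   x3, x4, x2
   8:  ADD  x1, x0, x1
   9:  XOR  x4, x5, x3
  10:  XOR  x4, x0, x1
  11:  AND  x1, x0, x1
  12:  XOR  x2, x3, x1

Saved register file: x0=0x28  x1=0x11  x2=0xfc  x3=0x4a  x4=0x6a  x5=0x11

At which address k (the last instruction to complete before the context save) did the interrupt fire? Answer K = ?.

K = 4

after  0: x0=0x28 x1=0x11 x2=0xdc x3=0xea x4=0x6a x5=0xac  N=0 Z=0
after  1: x0=0x28 x1=0x11 x2=0xdc x3=0xea x4=0x6a x5=0x96  N=1 Z=0
after  2: x0=0x28 x1=0x11 x2=0xdc x3=0x4a x4=0x6a x5=0x96  N=0 Z=0
after  3: x0=0x28 x1=0x11 x2=0xfc x3=0x4a x4=0x6a x5=0x96  N=1 Z=0
after  4: x0=0x28 x1=0x11 x2=0xfc x3=0x4a x4=0x6a x5=0x11  N=1 Z=0
-- IRQ taken; context saved, return-PC = 5 --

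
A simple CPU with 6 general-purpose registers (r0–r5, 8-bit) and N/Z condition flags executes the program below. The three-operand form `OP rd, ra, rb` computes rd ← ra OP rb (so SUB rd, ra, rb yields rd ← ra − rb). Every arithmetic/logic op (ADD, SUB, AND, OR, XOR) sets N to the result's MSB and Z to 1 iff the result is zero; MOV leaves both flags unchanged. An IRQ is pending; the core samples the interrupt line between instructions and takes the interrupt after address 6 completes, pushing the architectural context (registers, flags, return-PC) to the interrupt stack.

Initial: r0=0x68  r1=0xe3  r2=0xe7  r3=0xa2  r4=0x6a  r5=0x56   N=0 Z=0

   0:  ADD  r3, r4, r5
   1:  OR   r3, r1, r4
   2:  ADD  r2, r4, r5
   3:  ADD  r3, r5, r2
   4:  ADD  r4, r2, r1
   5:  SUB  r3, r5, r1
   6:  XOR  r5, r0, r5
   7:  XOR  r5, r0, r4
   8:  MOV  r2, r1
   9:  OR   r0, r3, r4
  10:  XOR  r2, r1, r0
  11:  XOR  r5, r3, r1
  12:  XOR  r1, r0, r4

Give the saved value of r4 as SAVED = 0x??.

SAVED = 0xa3

after  0: r0=0x68 r1=0xe3 r2=0xe7 r3=0xc0 r4=0x6a r5=0x56  N=1 Z=0
after  1: r0=0x68 r1=0xe3 r2=0xe7 r3=0xeb r4=0x6a r5=0x56  N=1 Z=0
after  2: r0=0x68 r1=0xe3 r2=0xc0 r3=0xeb r4=0x6a r5=0x56  N=1 Z=0
after  3: r0=0x68 r1=0xe3 r2=0xc0 r3=0x16 r4=0x6a r5=0x56  N=0 Z=0
after  4: r0=0x68 r1=0xe3 r2=0xc0 r3=0x16 r4=0xa3 r5=0x56  N=1 Z=0
after  5: r0=0x68 r1=0xe3 r2=0xc0 r3=0x73 r4=0xa3 r5=0x56  N=0 Z=0
after  6: r0=0x68 r1=0xe3 r2=0xc0 r3=0x73 r4=0xa3 r5=0x3e  N=0 Z=0
-- IRQ taken; context saved, return-PC = 7 --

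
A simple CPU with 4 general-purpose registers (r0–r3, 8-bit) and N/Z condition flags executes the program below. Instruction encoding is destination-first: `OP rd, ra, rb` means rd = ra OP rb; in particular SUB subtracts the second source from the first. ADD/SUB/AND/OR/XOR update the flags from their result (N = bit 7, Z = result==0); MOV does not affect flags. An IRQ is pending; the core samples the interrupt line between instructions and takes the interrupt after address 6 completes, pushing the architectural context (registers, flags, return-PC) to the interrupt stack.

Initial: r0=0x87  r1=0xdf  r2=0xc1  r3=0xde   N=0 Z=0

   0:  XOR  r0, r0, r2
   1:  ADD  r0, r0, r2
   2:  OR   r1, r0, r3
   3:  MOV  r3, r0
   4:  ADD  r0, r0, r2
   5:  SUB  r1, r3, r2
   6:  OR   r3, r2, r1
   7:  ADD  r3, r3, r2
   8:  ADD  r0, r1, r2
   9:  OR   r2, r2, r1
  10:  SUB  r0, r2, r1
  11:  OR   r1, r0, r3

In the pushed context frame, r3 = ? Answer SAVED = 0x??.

after  0: r0=0x46 r1=0xdf r2=0xc1 r3=0xde  N=0 Z=0
after  1: r0=0x07 r1=0xdf r2=0xc1 r3=0xde  N=0 Z=0
after  2: r0=0x07 r1=0xdf r2=0xc1 r3=0xde  N=1 Z=0
after  3: r0=0x07 r1=0xdf r2=0xc1 r3=0x07  N=1 Z=0
after  4: r0=0xc8 r1=0xdf r2=0xc1 r3=0x07  N=1 Z=0
after  5: r0=0xc8 r1=0x46 r2=0xc1 r3=0x07  N=0 Z=0
after  6: r0=0xc8 r1=0x46 r2=0xc1 r3=0xc7  N=1 Z=0
-- IRQ taken; context saved, return-PC = 7 --

SAVED = 0xc7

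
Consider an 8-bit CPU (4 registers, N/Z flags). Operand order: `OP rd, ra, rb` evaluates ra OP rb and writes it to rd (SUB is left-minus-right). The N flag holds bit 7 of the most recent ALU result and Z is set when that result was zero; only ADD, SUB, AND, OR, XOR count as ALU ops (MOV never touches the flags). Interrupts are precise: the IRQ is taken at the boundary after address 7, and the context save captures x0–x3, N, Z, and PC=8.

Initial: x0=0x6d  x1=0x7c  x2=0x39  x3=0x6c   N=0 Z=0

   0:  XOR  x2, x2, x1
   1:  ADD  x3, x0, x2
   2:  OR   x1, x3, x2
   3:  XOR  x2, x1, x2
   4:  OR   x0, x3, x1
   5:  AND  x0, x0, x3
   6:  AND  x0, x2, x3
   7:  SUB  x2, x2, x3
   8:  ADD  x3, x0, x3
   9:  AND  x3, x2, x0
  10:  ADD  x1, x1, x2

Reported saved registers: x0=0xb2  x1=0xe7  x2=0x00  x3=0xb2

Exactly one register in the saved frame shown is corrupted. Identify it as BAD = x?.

BAD = x1

after  0: x0=0x6d x1=0x7c x2=0x45 x3=0x6c  N=0 Z=0
after  1: x0=0x6d x1=0x7c x2=0x45 x3=0xb2  N=1 Z=0
after  2: x0=0x6d x1=0xf7 x2=0x45 x3=0xb2  N=1 Z=0
after  3: x0=0x6d x1=0xf7 x2=0xb2 x3=0xb2  N=1 Z=0
after  4: x0=0xf7 x1=0xf7 x2=0xb2 x3=0xb2  N=1 Z=0
after  5: x0=0xb2 x1=0xf7 x2=0xb2 x3=0xb2  N=1 Z=0
after  6: x0=0xb2 x1=0xf7 x2=0xb2 x3=0xb2  N=1 Z=0
after  7: x0=0xb2 x1=0xf7 x2=0x00 x3=0xb2  N=0 Z=1
-- IRQ taken; context saved, return-PC = 8 --
mismatch: x1: reported 0xe7 vs actual 0xf7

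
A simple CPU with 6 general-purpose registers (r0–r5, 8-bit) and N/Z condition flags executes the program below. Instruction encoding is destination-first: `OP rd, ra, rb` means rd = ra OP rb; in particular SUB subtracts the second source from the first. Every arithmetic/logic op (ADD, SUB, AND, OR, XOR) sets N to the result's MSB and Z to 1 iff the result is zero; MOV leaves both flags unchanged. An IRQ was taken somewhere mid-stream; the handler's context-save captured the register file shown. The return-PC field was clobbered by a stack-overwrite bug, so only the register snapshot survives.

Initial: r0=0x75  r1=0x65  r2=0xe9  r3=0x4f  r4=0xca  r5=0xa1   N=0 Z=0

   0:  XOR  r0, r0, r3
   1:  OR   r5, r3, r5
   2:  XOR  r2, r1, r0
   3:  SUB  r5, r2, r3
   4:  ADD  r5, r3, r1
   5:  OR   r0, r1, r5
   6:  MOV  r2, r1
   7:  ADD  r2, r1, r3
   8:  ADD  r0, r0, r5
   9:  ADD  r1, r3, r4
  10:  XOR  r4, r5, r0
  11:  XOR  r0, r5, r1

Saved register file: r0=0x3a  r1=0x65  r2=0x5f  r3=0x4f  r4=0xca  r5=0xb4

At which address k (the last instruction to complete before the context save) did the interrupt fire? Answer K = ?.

K = 4

after  0: r0=0x3a r1=0x65 r2=0xe9 r3=0x4f r4=0xca r5=0xa1  N=0 Z=0
after  1: r0=0x3a r1=0x65 r2=0xe9 r3=0x4f r4=0xca r5=0xef  N=1 Z=0
after  2: r0=0x3a r1=0x65 r2=0x5f r3=0x4f r4=0xca r5=0xef  N=0 Z=0
after  3: r0=0x3a r1=0x65 r2=0x5f r3=0x4f r4=0xca r5=0x10  N=0 Z=0
after  4: r0=0x3a r1=0x65 r2=0x5f r3=0x4f r4=0xca r5=0xb4  N=1 Z=0
-- IRQ taken; context saved, return-PC = 5 --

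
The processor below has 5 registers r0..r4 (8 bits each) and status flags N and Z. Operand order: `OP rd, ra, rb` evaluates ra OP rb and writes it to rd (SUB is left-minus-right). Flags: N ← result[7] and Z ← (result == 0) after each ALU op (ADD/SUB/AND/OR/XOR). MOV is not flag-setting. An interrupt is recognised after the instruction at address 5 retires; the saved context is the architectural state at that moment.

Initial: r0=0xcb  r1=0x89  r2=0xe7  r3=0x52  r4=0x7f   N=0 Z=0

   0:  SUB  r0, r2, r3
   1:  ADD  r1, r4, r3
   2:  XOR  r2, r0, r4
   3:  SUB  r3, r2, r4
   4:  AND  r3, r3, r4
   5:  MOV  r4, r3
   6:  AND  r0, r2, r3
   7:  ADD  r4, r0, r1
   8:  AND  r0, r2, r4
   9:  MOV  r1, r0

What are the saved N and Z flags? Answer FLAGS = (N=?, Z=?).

after  0: r0=0x95 r1=0x89 r2=0xe7 r3=0x52 r4=0x7f  N=1 Z=0
after  1: r0=0x95 r1=0xd1 r2=0xe7 r3=0x52 r4=0x7f  N=1 Z=0
after  2: r0=0x95 r1=0xd1 r2=0xea r3=0x52 r4=0x7f  N=1 Z=0
after  3: r0=0x95 r1=0xd1 r2=0xea r3=0x6b r4=0x7f  N=0 Z=0
after  4: r0=0x95 r1=0xd1 r2=0xea r3=0x6b r4=0x7f  N=0 Z=0
after  5: r0=0x95 r1=0xd1 r2=0xea r3=0x6b r4=0x6b  N=0 Z=0
-- IRQ taken; context saved, return-PC = 6 --

FLAGS = (N=0, Z=0)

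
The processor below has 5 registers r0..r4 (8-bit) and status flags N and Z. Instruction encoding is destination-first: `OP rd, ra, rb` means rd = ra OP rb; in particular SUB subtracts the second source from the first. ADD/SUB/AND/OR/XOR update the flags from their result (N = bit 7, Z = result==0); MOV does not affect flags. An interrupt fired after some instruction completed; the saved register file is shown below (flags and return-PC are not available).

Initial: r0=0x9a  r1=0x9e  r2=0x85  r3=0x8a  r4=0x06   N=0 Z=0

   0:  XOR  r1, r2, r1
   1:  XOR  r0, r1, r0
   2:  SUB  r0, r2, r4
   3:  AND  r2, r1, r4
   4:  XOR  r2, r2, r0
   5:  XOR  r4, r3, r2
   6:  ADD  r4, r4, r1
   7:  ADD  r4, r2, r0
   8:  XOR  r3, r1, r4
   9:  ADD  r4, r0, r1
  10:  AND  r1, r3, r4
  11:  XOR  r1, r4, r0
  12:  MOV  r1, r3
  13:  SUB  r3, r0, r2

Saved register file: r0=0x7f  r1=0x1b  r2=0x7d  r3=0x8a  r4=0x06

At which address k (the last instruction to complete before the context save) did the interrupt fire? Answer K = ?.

K = 4

after  0: r0=0x9a r1=0x1b r2=0x85 r3=0x8a r4=0x06  N=0 Z=0
after  1: r0=0x81 r1=0x1b r2=0x85 r3=0x8a r4=0x06  N=1 Z=0
after  2: r0=0x7f r1=0x1b r2=0x85 r3=0x8a r4=0x06  N=0 Z=0
after  3: r0=0x7f r1=0x1b r2=0x02 r3=0x8a r4=0x06  N=0 Z=0
after  4: r0=0x7f r1=0x1b r2=0x7d r3=0x8a r4=0x06  N=0 Z=0
-- IRQ taken; context saved, return-PC = 5 --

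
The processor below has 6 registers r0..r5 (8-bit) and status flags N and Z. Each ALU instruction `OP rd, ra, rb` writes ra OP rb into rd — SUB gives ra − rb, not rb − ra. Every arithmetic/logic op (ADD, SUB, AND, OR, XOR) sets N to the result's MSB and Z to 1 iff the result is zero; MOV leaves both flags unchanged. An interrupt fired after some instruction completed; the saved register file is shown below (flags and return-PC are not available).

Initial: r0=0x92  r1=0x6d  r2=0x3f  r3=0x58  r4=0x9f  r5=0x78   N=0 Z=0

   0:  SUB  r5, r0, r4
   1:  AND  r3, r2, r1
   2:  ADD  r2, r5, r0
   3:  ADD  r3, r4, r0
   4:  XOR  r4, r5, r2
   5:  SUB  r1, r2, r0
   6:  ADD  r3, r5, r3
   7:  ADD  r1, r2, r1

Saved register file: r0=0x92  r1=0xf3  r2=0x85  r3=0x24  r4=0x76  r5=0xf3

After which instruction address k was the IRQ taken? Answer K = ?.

K = 6

after  0: r0=0x92 r1=0x6d r2=0x3f r3=0x58 r4=0x9f r5=0xf3  N=1 Z=0
after  1: r0=0x92 r1=0x6d r2=0x3f r3=0x2d r4=0x9f r5=0xf3  N=0 Z=0
after  2: r0=0x92 r1=0x6d r2=0x85 r3=0x2d r4=0x9f r5=0xf3  N=1 Z=0
after  3: r0=0x92 r1=0x6d r2=0x85 r3=0x31 r4=0x9f r5=0xf3  N=0 Z=0
after  4: r0=0x92 r1=0x6d r2=0x85 r3=0x31 r4=0x76 r5=0xf3  N=0 Z=0
after  5: r0=0x92 r1=0xf3 r2=0x85 r3=0x31 r4=0x76 r5=0xf3  N=1 Z=0
after  6: r0=0x92 r1=0xf3 r2=0x85 r3=0x24 r4=0x76 r5=0xf3  N=0 Z=0
-- IRQ taken; context saved, return-PC = 7 --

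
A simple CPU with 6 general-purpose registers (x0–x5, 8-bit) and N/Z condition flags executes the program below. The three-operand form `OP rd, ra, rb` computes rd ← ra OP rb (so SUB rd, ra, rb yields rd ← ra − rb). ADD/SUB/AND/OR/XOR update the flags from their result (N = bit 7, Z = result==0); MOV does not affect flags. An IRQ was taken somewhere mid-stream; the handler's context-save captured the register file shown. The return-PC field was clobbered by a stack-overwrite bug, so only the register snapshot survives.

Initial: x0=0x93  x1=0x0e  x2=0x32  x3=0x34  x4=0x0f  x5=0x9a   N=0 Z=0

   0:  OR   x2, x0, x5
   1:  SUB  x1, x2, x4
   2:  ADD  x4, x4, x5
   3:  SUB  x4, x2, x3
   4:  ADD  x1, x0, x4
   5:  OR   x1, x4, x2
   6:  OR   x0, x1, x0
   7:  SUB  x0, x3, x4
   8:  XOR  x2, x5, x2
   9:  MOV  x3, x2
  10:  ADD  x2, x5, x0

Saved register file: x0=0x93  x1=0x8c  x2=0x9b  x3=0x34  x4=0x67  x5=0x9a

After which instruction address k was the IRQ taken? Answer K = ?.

K = 3

after  0: x0=0x93 x1=0x0e x2=0x9b x3=0x34 x4=0x0f x5=0x9a  N=1 Z=0
after  1: x0=0x93 x1=0x8c x2=0x9b x3=0x34 x4=0x0f x5=0x9a  N=1 Z=0
after  2: x0=0x93 x1=0x8c x2=0x9b x3=0x34 x4=0xa9 x5=0x9a  N=1 Z=0
after  3: x0=0x93 x1=0x8c x2=0x9b x3=0x34 x4=0x67 x5=0x9a  N=0 Z=0
-- IRQ taken; context saved, return-PC = 4 --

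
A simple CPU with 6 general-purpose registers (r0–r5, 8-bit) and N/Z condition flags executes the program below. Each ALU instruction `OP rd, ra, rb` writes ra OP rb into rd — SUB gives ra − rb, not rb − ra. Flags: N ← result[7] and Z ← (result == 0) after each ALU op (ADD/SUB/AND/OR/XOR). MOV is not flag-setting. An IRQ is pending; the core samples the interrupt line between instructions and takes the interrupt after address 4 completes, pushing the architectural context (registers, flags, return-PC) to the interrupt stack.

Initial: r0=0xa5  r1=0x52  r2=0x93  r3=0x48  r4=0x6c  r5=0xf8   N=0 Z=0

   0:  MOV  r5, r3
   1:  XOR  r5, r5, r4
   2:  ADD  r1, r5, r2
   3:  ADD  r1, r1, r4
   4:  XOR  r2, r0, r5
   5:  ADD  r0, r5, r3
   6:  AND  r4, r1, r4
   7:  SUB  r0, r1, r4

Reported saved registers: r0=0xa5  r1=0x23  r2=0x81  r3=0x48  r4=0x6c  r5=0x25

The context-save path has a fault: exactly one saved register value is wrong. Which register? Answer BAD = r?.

BAD = r5

after  0: r0=0xa5 r1=0x52 r2=0x93 r3=0x48 r4=0x6c r5=0x48  N=0 Z=0
after  1: r0=0xa5 r1=0x52 r2=0x93 r3=0x48 r4=0x6c r5=0x24  N=0 Z=0
after  2: r0=0xa5 r1=0xb7 r2=0x93 r3=0x48 r4=0x6c r5=0x24  N=1 Z=0
after  3: r0=0xa5 r1=0x23 r2=0x93 r3=0x48 r4=0x6c r5=0x24  N=0 Z=0
after  4: r0=0xa5 r1=0x23 r2=0x81 r3=0x48 r4=0x6c r5=0x24  N=1 Z=0
-- IRQ taken; context saved, return-PC = 5 --
mismatch: r5: reported 0x25 vs actual 0x24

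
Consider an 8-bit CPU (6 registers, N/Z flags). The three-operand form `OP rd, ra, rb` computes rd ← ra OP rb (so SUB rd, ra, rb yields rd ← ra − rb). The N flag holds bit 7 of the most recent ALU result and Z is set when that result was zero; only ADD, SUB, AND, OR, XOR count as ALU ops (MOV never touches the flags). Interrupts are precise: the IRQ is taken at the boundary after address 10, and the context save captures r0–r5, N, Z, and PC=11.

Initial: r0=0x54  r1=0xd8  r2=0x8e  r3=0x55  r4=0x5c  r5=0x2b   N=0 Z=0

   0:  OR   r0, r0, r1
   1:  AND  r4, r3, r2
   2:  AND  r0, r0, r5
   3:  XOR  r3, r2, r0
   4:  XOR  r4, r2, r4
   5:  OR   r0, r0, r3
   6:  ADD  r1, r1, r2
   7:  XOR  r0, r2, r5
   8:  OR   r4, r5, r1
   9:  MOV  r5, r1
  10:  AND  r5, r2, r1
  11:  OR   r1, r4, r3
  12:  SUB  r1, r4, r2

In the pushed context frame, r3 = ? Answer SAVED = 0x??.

after  0: r0=0xdc r1=0xd8 r2=0x8e r3=0x55 r4=0x5c r5=0x2b  N=1 Z=0
after  1: r0=0xdc r1=0xd8 r2=0x8e r3=0x55 r4=0x04 r5=0x2b  N=0 Z=0
after  2: r0=0x08 r1=0xd8 r2=0x8e r3=0x55 r4=0x04 r5=0x2b  N=0 Z=0
after  3: r0=0x08 r1=0xd8 r2=0x8e r3=0x86 r4=0x04 r5=0x2b  N=1 Z=0
after  4: r0=0x08 r1=0xd8 r2=0x8e r3=0x86 r4=0x8a r5=0x2b  N=1 Z=0
after  5: r0=0x8e r1=0xd8 r2=0x8e r3=0x86 r4=0x8a r5=0x2b  N=1 Z=0
after  6: r0=0x8e r1=0x66 r2=0x8e r3=0x86 r4=0x8a r5=0x2b  N=0 Z=0
after  7: r0=0xa5 r1=0x66 r2=0x8e r3=0x86 r4=0x8a r5=0x2b  N=1 Z=0
after  8: r0=0xa5 r1=0x66 r2=0x8e r3=0x86 r4=0x6f r5=0x2b  N=0 Z=0
after  9: r0=0xa5 r1=0x66 r2=0x8e r3=0x86 r4=0x6f r5=0x66  N=0 Z=0
after 10: r0=0xa5 r1=0x66 r2=0x8e r3=0x86 r4=0x6f r5=0x06  N=0 Z=0
-- IRQ taken; context saved, return-PC = 11 --

SAVED = 0x86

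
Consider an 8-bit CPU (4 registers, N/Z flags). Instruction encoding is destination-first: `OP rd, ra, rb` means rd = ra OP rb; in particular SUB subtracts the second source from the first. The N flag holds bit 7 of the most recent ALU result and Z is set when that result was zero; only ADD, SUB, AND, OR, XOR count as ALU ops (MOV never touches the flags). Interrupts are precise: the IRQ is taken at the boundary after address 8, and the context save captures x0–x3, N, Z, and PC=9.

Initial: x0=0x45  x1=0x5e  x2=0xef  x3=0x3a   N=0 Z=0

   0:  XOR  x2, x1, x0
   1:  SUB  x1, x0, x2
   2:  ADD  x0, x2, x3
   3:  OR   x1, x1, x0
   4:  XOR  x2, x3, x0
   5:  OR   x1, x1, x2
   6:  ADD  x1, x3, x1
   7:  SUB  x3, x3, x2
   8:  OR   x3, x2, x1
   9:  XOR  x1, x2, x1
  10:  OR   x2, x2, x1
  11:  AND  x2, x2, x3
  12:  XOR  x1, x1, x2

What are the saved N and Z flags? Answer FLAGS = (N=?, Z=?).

after  0: x0=0x45 x1=0x5e x2=0x1b x3=0x3a  N=0 Z=0
after  1: x0=0x45 x1=0x2a x2=0x1b x3=0x3a  N=0 Z=0
after  2: x0=0x55 x1=0x2a x2=0x1b x3=0x3a  N=0 Z=0
after  3: x0=0x55 x1=0x7f x2=0x1b x3=0x3a  N=0 Z=0
after  4: x0=0x55 x1=0x7f x2=0x6f x3=0x3a  N=0 Z=0
after  5: x0=0x55 x1=0x7f x2=0x6f x3=0x3a  N=0 Z=0
after  6: x0=0x55 x1=0xb9 x2=0x6f x3=0x3a  N=1 Z=0
after  7: x0=0x55 x1=0xb9 x2=0x6f x3=0xcb  N=1 Z=0
after  8: x0=0x55 x1=0xb9 x2=0x6f x3=0xff  N=1 Z=0
-- IRQ taken; context saved, return-PC = 9 --

FLAGS = (N=1, Z=0)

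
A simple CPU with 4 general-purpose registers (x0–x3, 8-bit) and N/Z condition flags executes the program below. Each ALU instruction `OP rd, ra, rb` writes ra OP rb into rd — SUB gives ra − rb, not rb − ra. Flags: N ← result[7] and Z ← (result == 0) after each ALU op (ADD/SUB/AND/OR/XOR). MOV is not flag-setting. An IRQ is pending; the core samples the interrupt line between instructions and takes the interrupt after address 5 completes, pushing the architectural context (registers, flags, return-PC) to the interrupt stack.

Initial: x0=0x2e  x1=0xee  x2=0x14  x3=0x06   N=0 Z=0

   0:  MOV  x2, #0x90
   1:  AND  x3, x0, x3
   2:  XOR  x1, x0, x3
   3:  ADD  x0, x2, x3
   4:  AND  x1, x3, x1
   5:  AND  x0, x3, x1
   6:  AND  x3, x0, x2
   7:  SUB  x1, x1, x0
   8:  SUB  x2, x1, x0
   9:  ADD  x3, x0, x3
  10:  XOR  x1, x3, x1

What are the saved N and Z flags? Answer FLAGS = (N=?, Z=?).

after  0: x0=0x2e x1=0xee x2=0x90 x3=0x06  N=0 Z=0
after  1: x0=0x2e x1=0xee x2=0x90 x3=0x06  N=0 Z=0
after  2: x0=0x2e x1=0x28 x2=0x90 x3=0x06  N=0 Z=0
after  3: x0=0x96 x1=0x28 x2=0x90 x3=0x06  N=1 Z=0
after  4: x0=0x96 x1=0x00 x2=0x90 x3=0x06  N=0 Z=1
after  5: x0=0x00 x1=0x00 x2=0x90 x3=0x06  N=0 Z=1
-- IRQ taken; context saved, return-PC = 6 --

FLAGS = (N=0, Z=1)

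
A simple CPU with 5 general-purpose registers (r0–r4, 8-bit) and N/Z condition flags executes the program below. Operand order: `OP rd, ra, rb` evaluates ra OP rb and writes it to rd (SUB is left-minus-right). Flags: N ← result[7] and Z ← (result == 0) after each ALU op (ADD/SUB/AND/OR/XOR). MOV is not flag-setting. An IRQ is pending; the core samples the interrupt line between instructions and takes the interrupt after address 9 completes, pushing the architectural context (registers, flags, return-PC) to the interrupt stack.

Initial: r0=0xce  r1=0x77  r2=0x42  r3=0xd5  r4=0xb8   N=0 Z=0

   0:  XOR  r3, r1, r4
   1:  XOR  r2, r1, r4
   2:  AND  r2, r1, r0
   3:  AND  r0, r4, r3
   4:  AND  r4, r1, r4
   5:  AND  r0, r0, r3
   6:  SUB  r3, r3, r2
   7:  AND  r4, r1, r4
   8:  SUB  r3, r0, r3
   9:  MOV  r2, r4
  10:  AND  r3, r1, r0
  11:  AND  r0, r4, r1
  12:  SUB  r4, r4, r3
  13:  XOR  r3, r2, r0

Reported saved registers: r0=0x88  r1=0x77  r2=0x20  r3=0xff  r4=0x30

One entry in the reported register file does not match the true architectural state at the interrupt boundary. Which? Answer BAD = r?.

after  0: r0=0xce r1=0x77 r2=0x42 r3=0xcf r4=0xb8  N=1 Z=0
after  1: r0=0xce r1=0x77 r2=0xcf r3=0xcf r4=0xb8  N=1 Z=0
after  2: r0=0xce r1=0x77 r2=0x46 r3=0xcf r4=0xb8  N=0 Z=0
after  3: r0=0x88 r1=0x77 r2=0x46 r3=0xcf r4=0xb8  N=1 Z=0
after  4: r0=0x88 r1=0x77 r2=0x46 r3=0xcf r4=0x30  N=0 Z=0
after  5: r0=0x88 r1=0x77 r2=0x46 r3=0xcf r4=0x30  N=1 Z=0
after  6: r0=0x88 r1=0x77 r2=0x46 r3=0x89 r4=0x30  N=1 Z=0
after  7: r0=0x88 r1=0x77 r2=0x46 r3=0x89 r4=0x30  N=0 Z=0
after  8: r0=0x88 r1=0x77 r2=0x46 r3=0xff r4=0x30  N=1 Z=0
after  9: r0=0x88 r1=0x77 r2=0x30 r3=0xff r4=0x30  N=1 Z=0
-- IRQ taken; context saved, return-PC = 10 --
mismatch: r2: reported 0x20 vs actual 0x30

BAD = r2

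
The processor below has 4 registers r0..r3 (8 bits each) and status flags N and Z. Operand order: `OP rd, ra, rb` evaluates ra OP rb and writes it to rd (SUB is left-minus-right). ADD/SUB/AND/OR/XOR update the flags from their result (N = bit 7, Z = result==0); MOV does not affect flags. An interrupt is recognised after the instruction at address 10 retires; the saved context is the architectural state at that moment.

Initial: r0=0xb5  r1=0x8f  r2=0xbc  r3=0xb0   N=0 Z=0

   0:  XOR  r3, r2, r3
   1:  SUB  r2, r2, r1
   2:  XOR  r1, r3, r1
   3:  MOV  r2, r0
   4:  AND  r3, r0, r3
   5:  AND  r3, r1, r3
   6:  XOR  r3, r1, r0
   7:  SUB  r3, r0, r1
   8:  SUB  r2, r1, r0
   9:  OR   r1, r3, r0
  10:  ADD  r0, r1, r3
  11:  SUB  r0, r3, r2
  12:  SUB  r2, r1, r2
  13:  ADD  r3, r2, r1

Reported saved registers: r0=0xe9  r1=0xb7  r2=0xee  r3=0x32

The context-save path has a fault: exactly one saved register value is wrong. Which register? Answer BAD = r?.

BAD = r2

after  0: r0=0xb5 r1=0x8f r2=0xbc r3=0x0c  N=0 Z=0
after  1: r0=0xb5 r1=0x8f r2=0x2d r3=0x0c  N=0 Z=0
after  2: r0=0xb5 r1=0x83 r2=0x2d r3=0x0c  N=1 Z=0
after  3: r0=0xb5 r1=0x83 r2=0xb5 r3=0x0c  N=1 Z=0
after  4: r0=0xb5 r1=0x83 r2=0xb5 r3=0x04  N=0 Z=0
after  5: r0=0xb5 r1=0x83 r2=0xb5 r3=0x00  N=0 Z=1
after  6: r0=0xb5 r1=0x83 r2=0xb5 r3=0x36  N=0 Z=0
after  7: r0=0xb5 r1=0x83 r2=0xb5 r3=0x32  N=0 Z=0
after  8: r0=0xb5 r1=0x83 r2=0xce r3=0x32  N=1 Z=0
after  9: r0=0xb5 r1=0xb7 r2=0xce r3=0x32  N=1 Z=0
after 10: r0=0xe9 r1=0xb7 r2=0xce r3=0x32  N=1 Z=0
-- IRQ taken; context saved, return-PC = 11 --
mismatch: r2: reported 0xee vs actual 0xce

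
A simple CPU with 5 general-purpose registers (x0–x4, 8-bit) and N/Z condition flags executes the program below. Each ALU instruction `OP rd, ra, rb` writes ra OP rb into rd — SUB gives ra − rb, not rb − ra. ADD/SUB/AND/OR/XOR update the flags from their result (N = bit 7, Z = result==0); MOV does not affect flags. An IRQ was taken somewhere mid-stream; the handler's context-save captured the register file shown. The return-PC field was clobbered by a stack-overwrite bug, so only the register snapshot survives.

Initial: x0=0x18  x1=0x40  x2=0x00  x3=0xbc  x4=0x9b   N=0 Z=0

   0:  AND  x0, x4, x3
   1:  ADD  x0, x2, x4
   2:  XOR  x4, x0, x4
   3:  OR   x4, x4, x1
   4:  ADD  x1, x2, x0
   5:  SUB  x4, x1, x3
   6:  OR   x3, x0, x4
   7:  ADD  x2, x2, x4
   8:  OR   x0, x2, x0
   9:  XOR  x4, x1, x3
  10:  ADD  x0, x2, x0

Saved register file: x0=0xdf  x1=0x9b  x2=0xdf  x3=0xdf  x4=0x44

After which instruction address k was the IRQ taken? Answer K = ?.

after  0: x0=0x98 x1=0x40 x2=0x00 x3=0xbc x4=0x9b  N=1 Z=0
after  1: x0=0x9b x1=0x40 x2=0x00 x3=0xbc x4=0x9b  N=1 Z=0
after  2: x0=0x9b x1=0x40 x2=0x00 x3=0xbc x4=0x00  N=0 Z=1
after  3: x0=0x9b x1=0x40 x2=0x00 x3=0xbc x4=0x40  N=0 Z=0
after  4: x0=0x9b x1=0x9b x2=0x00 x3=0xbc x4=0x40  N=1 Z=0
after  5: x0=0x9b x1=0x9b x2=0x00 x3=0xbc x4=0xdf  N=1 Z=0
after  6: x0=0x9b x1=0x9b x2=0x00 x3=0xdf x4=0xdf  N=1 Z=0
after  7: x0=0x9b x1=0x9b x2=0xdf x3=0xdf x4=0xdf  N=1 Z=0
after  8: x0=0xdf x1=0x9b x2=0xdf x3=0xdf x4=0xdf  N=1 Z=0
after  9: x0=0xdf x1=0x9b x2=0xdf x3=0xdf x4=0x44  N=0 Z=0
-- IRQ taken; context saved, return-PC = 10 --

K = 9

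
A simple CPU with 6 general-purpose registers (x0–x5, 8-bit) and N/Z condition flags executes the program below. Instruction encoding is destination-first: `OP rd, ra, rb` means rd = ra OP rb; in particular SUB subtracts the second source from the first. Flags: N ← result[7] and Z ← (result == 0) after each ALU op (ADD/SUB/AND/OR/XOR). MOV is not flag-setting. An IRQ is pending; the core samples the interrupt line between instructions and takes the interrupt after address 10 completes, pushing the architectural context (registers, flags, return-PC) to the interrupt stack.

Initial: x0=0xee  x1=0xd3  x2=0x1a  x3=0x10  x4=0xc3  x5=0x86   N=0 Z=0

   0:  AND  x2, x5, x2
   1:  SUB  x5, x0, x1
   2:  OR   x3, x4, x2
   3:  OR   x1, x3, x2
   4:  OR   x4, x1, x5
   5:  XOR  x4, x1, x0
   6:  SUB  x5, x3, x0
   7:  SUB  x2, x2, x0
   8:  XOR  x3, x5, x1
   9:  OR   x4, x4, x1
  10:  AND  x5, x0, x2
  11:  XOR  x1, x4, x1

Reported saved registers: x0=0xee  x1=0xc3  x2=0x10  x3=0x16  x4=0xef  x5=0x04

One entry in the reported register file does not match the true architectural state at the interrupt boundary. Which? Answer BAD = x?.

after  0: x0=0xee x1=0xd3 x2=0x02 x3=0x10 x4=0xc3 x5=0x86  N=0 Z=0
after  1: x0=0xee x1=0xd3 x2=0x02 x3=0x10 x4=0xc3 x5=0x1b  N=0 Z=0
after  2: x0=0xee x1=0xd3 x2=0x02 x3=0xc3 x4=0xc3 x5=0x1b  N=1 Z=0
after  3: x0=0xee x1=0xc3 x2=0x02 x3=0xc3 x4=0xc3 x5=0x1b  N=1 Z=0
after  4: x0=0xee x1=0xc3 x2=0x02 x3=0xc3 x4=0xdb x5=0x1b  N=1 Z=0
after  5: x0=0xee x1=0xc3 x2=0x02 x3=0xc3 x4=0x2d x5=0x1b  N=0 Z=0
after  6: x0=0xee x1=0xc3 x2=0x02 x3=0xc3 x4=0x2d x5=0xd5  N=1 Z=0
after  7: x0=0xee x1=0xc3 x2=0x14 x3=0xc3 x4=0x2d x5=0xd5  N=0 Z=0
after  8: x0=0xee x1=0xc3 x2=0x14 x3=0x16 x4=0x2d x5=0xd5  N=0 Z=0
after  9: x0=0xee x1=0xc3 x2=0x14 x3=0x16 x4=0xef x5=0xd5  N=1 Z=0
after 10: x0=0xee x1=0xc3 x2=0x14 x3=0x16 x4=0xef x5=0x04  N=0 Z=0
-- IRQ taken; context saved, return-PC = 11 --
mismatch: x2: reported 0x10 vs actual 0x14

BAD = x2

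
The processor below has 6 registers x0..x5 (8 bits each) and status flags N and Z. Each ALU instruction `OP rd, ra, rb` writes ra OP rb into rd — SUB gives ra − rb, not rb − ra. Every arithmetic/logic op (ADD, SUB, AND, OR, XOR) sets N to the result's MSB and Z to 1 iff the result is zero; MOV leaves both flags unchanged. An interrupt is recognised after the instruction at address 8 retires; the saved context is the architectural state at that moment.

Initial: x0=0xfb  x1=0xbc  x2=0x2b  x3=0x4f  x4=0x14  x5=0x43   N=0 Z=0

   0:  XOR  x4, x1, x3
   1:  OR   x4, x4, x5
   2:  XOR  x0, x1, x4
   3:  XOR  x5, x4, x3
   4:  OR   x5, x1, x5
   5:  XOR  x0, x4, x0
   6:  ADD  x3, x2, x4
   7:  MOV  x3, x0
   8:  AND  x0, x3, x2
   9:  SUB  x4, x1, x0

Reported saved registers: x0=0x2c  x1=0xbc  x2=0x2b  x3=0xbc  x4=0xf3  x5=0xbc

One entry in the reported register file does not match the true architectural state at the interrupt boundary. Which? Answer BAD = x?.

BAD = x0

after  0: x0=0xfb x1=0xbc x2=0x2b x3=0x4f x4=0xf3 x5=0x43  N=1 Z=0
after  1: x0=0xfb x1=0xbc x2=0x2b x3=0x4f x4=0xf3 x5=0x43  N=1 Z=0
after  2: x0=0x4f x1=0xbc x2=0x2b x3=0x4f x4=0xf3 x5=0x43  N=0 Z=0
after  3: x0=0x4f x1=0xbc x2=0x2b x3=0x4f x4=0xf3 x5=0xbc  N=1 Z=0
after  4: x0=0x4f x1=0xbc x2=0x2b x3=0x4f x4=0xf3 x5=0xbc  N=1 Z=0
after  5: x0=0xbc x1=0xbc x2=0x2b x3=0x4f x4=0xf3 x5=0xbc  N=1 Z=0
after  6: x0=0xbc x1=0xbc x2=0x2b x3=0x1e x4=0xf3 x5=0xbc  N=0 Z=0
after  7: x0=0xbc x1=0xbc x2=0x2b x3=0xbc x4=0xf3 x5=0xbc  N=0 Z=0
after  8: x0=0x28 x1=0xbc x2=0x2b x3=0xbc x4=0xf3 x5=0xbc  N=0 Z=0
-- IRQ taken; context saved, return-PC = 9 --
mismatch: x0: reported 0x2c vs actual 0x28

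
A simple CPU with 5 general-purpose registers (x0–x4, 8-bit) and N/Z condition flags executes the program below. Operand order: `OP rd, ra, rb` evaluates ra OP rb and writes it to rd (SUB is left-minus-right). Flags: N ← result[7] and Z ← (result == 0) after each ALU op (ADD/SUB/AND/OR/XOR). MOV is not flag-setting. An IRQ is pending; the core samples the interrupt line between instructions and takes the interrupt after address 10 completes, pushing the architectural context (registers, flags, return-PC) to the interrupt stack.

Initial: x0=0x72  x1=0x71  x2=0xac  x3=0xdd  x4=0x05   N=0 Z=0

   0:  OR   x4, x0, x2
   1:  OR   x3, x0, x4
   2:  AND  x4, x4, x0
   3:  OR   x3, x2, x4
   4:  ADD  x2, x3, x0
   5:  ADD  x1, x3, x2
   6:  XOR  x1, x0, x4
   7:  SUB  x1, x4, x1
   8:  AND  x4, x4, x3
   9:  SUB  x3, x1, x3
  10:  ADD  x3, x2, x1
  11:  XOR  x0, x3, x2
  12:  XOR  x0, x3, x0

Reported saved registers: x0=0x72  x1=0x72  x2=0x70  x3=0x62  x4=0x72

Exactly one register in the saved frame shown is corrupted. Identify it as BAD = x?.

BAD = x3

after  0: x0=0x72 x1=0x71 x2=0xac x3=0xdd x4=0xfe  N=1 Z=0
after  1: x0=0x72 x1=0x71 x2=0xac x3=0xfe x4=0xfe  N=1 Z=0
after  2: x0=0x72 x1=0x71 x2=0xac x3=0xfe x4=0x72  N=0 Z=0
after  3: x0=0x72 x1=0x71 x2=0xac x3=0xfe x4=0x72  N=1 Z=0
after  4: x0=0x72 x1=0x71 x2=0x70 x3=0xfe x4=0x72  N=0 Z=0
after  5: x0=0x72 x1=0x6e x2=0x70 x3=0xfe x4=0x72  N=0 Z=0
after  6: x0=0x72 x1=0x00 x2=0x70 x3=0xfe x4=0x72  N=0 Z=1
after  7: x0=0x72 x1=0x72 x2=0x70 x3=0xfe x4=0x72  N=0 Z=0
after  8: x0=0x72 x1=0x72 x2=0x70 x3=0xfe x4=0x72  N=0 Z=0
after  9: x0=0x72 x1=0x72 x2=0x70 x3=0x74 x4=0x72  N=0 Z=0
after 10: x0=0x72 x1=0x72 x2=0x70 x3=0xe2 x4=0x72  N=1 Z=0
-- IRQ taken; context saved, return-PC = 11 --
mismatch: x3: reported 0x62 vs actual 0xe2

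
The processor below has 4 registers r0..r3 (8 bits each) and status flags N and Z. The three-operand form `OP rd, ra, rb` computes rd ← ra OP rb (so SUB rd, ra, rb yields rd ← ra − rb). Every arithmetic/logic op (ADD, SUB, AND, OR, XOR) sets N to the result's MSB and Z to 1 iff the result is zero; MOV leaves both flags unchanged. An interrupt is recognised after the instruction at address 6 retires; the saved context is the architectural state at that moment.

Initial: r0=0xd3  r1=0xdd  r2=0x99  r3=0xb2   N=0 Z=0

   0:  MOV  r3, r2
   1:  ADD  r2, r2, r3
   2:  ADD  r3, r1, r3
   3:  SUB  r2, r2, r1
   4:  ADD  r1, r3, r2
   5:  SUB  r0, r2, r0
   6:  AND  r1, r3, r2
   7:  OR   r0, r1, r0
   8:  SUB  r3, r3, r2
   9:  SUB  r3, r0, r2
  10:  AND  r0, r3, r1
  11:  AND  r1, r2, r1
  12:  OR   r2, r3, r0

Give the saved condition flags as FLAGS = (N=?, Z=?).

after  0: r0=0xd3 r1=0xdd r2=0x99 r3=0x99  N=0 Z=0
after  1: r0=0xd3 r1=0xdd r2=0x32 r3=0x99  N=0 Z=0
after  2: r0=0xd3 r1=0xdd r2=0x32 r3=0x76  N=0 Z=0
after  3: r0=0xd3 r1=0xdd r2=0x55 r3=0x76  N=0 Z=0
after  4: r0=0xd3 r1=0xcb r2=0x55 r3=0x76  N=1 Z=0
after  5: r0=0x82 r1=0xcb r2=0x55 r3=0x76  N=1 Z=0
after  6: r0=0x82 r1=0x54 r2=0x55 r3=0x76  N=0 Z=0
-- IRQ taken; context saved, return-PC = 7 --

FLAGS = (N=0, Z=0)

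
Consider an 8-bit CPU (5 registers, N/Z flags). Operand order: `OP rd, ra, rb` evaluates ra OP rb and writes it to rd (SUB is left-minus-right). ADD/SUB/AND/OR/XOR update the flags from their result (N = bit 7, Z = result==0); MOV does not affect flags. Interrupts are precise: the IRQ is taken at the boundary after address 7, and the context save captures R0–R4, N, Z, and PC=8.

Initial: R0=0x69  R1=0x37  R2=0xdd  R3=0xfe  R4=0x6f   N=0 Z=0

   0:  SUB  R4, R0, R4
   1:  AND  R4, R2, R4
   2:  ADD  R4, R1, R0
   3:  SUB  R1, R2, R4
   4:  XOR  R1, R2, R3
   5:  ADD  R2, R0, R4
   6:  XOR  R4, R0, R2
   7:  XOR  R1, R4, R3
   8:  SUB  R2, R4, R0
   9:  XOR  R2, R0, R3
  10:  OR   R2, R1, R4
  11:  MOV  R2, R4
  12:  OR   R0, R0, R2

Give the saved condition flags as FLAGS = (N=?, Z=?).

FLAGS = (N=1, Z=0)

after  0: R0=0x69 R1=0x37 R2=0xdd R3=0xfe R4=0xfa  N=1 Z=0
after  1: R0=0x69 R1=0x37 R2=0xdd R3=0xfe R4=0xd8  N=1 Z=0
after  2: R0=0x69 R1=0x37 R2=0xdd R3=0xfe R4=0xa0  N=1 Z=0
after  3: R0=0x69 R1=0x3d R2=0xdd R3=0xfe R4=0xa0  N=0 Z=0
after  4: R0=0x69 R1=0x23 R2=0xdd R3=0xfe R4=0xa0  N=0 Z=0
after  5: R0=0x69 R1=0x23 R2=0x09 R3=0xfe R4=0xa0  N=0 Z=0
after  6: R0=0x69 R1=0x23 R2=0x09 R3=0xfe R4=0x60  N=0 Z=0
after  7: R0=0x69 R1=0x9e R2=0x09 R3=0xfe R4=0x60  N=1 Z=0
-- IRQ taken; context saved, return-PC = 8 --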